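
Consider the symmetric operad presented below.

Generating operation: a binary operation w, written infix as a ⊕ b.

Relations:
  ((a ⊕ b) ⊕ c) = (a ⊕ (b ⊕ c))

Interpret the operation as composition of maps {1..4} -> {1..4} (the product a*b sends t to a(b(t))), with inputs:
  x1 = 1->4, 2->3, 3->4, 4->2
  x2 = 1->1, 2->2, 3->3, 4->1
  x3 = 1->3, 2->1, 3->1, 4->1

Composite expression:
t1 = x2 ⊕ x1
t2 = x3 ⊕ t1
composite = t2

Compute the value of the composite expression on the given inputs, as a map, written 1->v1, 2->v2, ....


1->3, 2->1, 3->3, 4->1

(x2 ⊕ x1) = 1->1, 2->3, 3->1, 4->2
(x3 ⊕ (x2 ⊕ x1)) = 1->3, 2->1, 3->3, 4->1


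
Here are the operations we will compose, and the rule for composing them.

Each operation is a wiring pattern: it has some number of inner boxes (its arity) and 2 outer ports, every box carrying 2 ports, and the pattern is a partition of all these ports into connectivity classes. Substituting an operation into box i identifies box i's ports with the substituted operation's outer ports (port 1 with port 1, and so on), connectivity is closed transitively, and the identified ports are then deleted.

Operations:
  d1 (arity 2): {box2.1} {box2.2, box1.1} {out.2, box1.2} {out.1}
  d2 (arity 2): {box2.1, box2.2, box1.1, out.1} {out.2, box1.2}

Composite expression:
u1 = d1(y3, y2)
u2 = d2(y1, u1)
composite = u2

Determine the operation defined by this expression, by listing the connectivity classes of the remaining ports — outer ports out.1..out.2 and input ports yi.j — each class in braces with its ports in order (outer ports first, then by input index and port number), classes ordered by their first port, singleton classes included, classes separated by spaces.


{out.1, y1.1, y3.2} {out.2, y1.2} {y2.1} {y2.2, y3.1}

Connectivity passes through glued d2-boundaries; trace each wire chain.
composing d1 on (y3, y2), with out.j its own outer ports: {out.1} {out.2, y3.2} {y2.1} {y2.2, y3.1}
composing d2 on (y1, y3, y2), with out.j its own outer ports: {out.1, y1.1, y3.2} {out.2, y1.2} {y2.1} {y2.2, y3.1}


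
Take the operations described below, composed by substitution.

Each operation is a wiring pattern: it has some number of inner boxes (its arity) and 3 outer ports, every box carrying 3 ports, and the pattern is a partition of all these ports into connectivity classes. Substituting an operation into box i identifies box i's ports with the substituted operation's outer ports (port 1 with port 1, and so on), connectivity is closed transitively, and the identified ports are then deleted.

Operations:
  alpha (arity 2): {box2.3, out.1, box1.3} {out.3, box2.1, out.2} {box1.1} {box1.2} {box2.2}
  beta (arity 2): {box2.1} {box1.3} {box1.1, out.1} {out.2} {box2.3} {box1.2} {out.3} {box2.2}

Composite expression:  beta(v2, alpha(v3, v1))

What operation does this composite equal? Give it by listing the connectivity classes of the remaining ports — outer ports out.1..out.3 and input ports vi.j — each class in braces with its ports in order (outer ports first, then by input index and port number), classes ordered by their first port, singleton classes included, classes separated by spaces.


{out.1, v2.1} {out.2} {out.3} {v1.1} {v1.2} {v1.3, v3.3} {v2.2} {v2.3} {v3.1} {v3.2}

Two ports join when wires chain via beta-identified ports.
after alpha, the pattern on (v3, v1) reads {out.1, v1.3, v3.3} {out.2, out.3, v1.1} {v1.2} {v3.1} {v3.2} (out.j = its outer ports)
after beta, the pattern on (v2, v3, v1) reads {out.1, v2.1} {out.2} {out.3} {v1.1} {v1.2} {v1.3, v3.3} {v2.2} {v2.3} {v3.1} {v3.2} (out.j = its outer ports)


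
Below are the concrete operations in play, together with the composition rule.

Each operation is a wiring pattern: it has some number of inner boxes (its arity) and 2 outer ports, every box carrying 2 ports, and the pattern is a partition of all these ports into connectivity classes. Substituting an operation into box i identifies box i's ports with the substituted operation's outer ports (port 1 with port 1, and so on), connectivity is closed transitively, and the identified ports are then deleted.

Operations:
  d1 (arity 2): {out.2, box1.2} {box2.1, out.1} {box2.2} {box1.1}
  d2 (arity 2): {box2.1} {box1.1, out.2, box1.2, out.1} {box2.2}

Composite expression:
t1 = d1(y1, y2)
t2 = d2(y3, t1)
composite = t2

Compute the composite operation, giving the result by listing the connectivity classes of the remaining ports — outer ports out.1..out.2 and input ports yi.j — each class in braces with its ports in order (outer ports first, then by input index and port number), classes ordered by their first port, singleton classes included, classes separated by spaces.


{out.1, out.2, y3.1, y3.2} {y1.1} {y1.2} {y2.1} {y2.2}


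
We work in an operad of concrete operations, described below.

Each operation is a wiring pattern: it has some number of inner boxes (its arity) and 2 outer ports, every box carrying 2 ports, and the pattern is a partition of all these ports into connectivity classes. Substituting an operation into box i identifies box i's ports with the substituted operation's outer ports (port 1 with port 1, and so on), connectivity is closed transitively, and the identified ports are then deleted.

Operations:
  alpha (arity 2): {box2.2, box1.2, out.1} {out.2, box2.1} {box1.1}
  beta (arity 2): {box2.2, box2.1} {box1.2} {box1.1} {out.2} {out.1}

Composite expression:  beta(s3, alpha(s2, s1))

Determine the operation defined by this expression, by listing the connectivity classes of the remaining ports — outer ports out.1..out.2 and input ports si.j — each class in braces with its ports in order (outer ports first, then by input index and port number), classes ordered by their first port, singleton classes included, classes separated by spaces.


{out.1} {out.2} {s1.1, s1.2, s2.2} {s2.1} {s3.1} {s3.2}

Connectivity passes through glued beta-boundaries; trace each wire chain.
composing alpha on (s2, s1), with out.j its own outer ports: {out.1, s1.2, s2.2} {out.2, s1.1} {s2.1}
composing beta on (s3, s2, s1), with out.j its own outer ports: {out.1} {out.2} {s1.1, s1.2, s2.2} {s2.1} {s3.1} {s3.2}


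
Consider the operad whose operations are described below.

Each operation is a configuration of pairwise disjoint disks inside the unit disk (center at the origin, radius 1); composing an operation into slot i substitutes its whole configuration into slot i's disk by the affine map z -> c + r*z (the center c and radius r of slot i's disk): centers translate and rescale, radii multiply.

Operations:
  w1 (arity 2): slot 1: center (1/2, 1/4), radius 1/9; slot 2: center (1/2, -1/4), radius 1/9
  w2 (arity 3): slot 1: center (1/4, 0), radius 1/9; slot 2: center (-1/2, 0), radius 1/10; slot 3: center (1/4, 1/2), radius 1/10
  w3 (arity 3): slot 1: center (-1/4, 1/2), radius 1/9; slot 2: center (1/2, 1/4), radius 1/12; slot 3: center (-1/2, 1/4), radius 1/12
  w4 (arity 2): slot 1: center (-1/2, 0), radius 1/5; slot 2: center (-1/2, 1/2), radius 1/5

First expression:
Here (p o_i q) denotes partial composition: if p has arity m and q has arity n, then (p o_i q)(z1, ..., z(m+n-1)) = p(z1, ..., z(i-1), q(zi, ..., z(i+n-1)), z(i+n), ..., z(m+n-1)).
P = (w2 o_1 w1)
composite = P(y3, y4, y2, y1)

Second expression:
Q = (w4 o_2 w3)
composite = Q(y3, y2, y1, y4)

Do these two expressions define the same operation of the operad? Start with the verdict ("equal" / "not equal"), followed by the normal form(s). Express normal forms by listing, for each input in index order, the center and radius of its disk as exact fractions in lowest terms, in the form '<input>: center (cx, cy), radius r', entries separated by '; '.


The first expression, normalized: y1: center (1/4, 1/2), radius 1/10; y2: center (-1/2, 0), radius 1/10; y3: center (11/36, 1/36), radius 1/81; y4: center (11/36, -1/36), radius 1/81
The second expression, normalized: y1: center (-2/5, 11/20), radius 1/60; y2: center (-11/20, 3/5), radius 1/45; y3: center (-1/2, 0), radius 1/5; y4: center (-3/5, 11/20), radius 1/60
Different reductions; not equal.

not equal; first: y1: center (1/4, 1/2), radius 1/10; y2: center (-1/2, 0), radius 1/10; y3: center (11/36, 1/36), radius 1/81; y4: center (11/36, -1/36), radius 1/81; second: y1: center (-2/5, 11/20), radius 1/60; y2: center (-11/20, 3/5), radius 1/45; y3: center (-1/2, 0), radius 1/5; y4: center (-3/5, 11/20), radius 1/60


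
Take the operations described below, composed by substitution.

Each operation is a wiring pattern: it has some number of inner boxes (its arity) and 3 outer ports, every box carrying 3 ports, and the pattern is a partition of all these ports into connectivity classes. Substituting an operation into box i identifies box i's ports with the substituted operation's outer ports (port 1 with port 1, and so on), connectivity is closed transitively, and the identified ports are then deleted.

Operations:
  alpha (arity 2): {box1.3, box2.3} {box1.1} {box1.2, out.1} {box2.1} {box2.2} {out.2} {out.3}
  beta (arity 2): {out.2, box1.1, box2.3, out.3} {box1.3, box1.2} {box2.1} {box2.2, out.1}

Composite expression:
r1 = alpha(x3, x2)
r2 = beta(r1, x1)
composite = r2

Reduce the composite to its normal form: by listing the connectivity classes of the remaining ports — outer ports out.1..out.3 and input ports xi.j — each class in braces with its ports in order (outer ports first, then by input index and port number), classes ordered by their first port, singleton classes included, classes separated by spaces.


{out.1, x1.2} {out.2, out.3, x1.3, x3.2} {x1.1} {x2.1} {x2.2} {x2.3, x3.3} {x3.1}


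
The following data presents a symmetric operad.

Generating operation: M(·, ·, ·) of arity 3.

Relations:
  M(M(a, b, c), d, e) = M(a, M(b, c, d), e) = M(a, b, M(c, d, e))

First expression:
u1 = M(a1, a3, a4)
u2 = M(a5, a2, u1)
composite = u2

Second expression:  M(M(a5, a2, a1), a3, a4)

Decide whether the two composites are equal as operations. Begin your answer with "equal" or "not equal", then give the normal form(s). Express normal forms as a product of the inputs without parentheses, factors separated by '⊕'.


equal — both sides give a5 ⊕ a2 ⊕ a1 ⊕ a3 ⊕ a4

Reducing the first expression gives a5 ⊕ a2 ⊕ a1 ⊕ a3 ⊕ a4
Reducing the second expression gives a5 ⊕ a2 ⊕ a1 ⊕ a3 ⊕ a4
Identical normal forms: equal.


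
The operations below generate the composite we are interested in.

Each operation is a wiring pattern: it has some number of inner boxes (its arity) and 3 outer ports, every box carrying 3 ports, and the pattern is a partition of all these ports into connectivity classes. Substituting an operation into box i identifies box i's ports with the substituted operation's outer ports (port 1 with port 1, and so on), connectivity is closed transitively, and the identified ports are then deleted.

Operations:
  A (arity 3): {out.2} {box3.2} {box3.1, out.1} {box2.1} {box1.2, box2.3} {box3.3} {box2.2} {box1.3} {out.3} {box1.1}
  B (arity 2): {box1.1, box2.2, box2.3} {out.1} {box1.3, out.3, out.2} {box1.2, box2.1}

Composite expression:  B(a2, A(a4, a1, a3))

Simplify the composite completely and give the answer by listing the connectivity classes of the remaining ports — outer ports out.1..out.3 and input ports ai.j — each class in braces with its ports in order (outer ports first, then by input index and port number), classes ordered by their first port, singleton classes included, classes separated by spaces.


{out.1} {out.2, out.3, a2.3} {a1.1} {a1.2} {a1.3, a4.2} {a2.1} {a2.2, a3.1} {a3.2} {a3.3} {a4.1} {a4.3}

Treat the ports identified at B as solder joints: merge, then drop.
A over (a4, a1, a3) gives {out.1, a3.1} {out.2} {out.3} {a1.1} {a1.2} {a1.3, a4.2} {a3.2} {a3.3} {a4.1} {a4.3}, out.j being that stage's outer ports
B over (a2, a4, a1, a3) gives {out.1} {out.2, out.3, a2.3} {a1.1} {a1.2} {a1.3, a4.2} {a2.1} {a2.2, a3.1} {a3.2} {a3.3} {a4.1} {a4.3}, out.j being that stage's outer ports


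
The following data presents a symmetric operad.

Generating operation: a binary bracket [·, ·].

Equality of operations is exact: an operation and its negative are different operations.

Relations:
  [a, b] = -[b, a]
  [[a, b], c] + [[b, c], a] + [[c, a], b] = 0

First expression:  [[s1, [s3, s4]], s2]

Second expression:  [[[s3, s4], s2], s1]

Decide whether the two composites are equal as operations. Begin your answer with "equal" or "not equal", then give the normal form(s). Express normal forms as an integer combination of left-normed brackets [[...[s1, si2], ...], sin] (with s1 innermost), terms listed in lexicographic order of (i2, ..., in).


not equal; first: [[[s1, s3], s4], s2] - [[[s1, s4], s3], s2]; second: [[[s1, s2], s3], s4] - [[[s1, s2], s4], s3] - [[[s1, s3], s4], s2] + [[[s1, s4], s3], s2]

The first expression reduces to [[[s1, s3], s4], s2] - [[[s1, s4], s3], s2]
The second expression reduces to [[[s1, s2], s3], s4] - [[[s1, s2], s4], s3] - [[[s1, s3], s4], s2] + [[[s1, s4], s3], s2]
Different reductions; not equal.


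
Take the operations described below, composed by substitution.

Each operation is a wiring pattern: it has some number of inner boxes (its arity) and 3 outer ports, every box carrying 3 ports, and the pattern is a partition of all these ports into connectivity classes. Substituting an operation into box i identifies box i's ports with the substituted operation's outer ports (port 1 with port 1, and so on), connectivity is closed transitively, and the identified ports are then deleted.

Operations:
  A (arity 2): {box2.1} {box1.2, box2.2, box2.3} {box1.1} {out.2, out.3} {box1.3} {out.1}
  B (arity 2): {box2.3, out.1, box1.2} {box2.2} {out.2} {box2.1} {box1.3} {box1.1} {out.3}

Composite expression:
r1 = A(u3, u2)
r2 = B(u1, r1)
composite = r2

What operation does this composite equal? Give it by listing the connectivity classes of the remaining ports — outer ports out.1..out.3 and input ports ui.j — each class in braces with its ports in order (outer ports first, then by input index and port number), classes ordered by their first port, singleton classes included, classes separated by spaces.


{out.1, u1.2} {out.2} {out.3} {u1.1} {u1.3} {u2.1} {u2.2, u2.3, u3.2} {u3.1} {u3.3}

Reachability decides: close wires over B-identified ports.
the subtree at A composes to {out.1} {out.2, out.3} {u2.1} {u2.2, u2.3, u3.2} {u3.1} {u3.3} on (u3, u2); out.j = own outer ports
the subtree at B composes to {out.1, u1.2} {out.2} {out.3} {u1.1} {u1.3} {u2.1} {u2.2, u2.3, u3.2} {u3.1} {u3.3} on (u1, u3, u2); out.j = own outer ports


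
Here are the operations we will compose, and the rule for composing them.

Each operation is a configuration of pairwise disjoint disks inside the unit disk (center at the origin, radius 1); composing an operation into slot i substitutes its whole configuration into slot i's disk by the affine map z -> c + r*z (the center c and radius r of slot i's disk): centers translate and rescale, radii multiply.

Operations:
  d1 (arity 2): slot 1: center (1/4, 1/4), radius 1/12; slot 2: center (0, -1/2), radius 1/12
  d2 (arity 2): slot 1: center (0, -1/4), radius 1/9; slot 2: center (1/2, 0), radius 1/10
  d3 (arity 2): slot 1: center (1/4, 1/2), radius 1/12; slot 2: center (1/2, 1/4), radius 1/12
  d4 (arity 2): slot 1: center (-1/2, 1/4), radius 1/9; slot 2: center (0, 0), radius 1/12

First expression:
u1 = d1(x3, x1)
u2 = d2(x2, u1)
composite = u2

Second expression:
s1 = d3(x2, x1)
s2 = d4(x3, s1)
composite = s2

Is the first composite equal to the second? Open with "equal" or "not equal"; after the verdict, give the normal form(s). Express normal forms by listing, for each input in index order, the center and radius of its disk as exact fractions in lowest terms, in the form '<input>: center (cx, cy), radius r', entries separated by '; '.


not equal; the first gives x1: center (1/2, -1/20), radius 1/120; x2: center (0, -1/4), radius 1/9; x3: center (21/40, 1/40), radius 1/120 and the second x1: center (1/24, 1/48), radius 1/144; x2: center (1/48, 1/24), radius 1/144; x3: center (-1/2, 1/4), radius 1/9

Reducing the first expression gives x1: center (1/2, -1/20), radius 1/120; x2: center (0, -1/4), radius 1/9; x3: center (21/40, 1/40), radius 1/120
Reducing the second expression gives x1: center (1/24, 1/48), radius 1/144; x2: center (1/48, 1/24), radius 1/144; x3: center (-1/2, 1/4), radius 1/9
They disagree, so not equal.


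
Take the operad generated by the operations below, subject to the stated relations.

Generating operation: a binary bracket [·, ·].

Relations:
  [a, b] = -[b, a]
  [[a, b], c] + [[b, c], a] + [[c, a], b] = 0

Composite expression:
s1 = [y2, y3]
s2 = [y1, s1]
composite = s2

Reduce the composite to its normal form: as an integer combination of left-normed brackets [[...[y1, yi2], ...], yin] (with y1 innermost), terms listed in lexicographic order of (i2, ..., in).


[[y1, y2], y3] - [[y1, y3], y2]

Skip Jacobi rewriting: expand, keep y1-initial words, read off terms.
Composite bracket: [y1, [y2, y3]]
Applying ab - ba throughout gives 4 signed words (2^2 = 4).
Collect the words opening with y1:
  sign of y1y2y3 is +1, so it contributes +[[y1, y2], y3]
  sign of y1y3y2 is -1, so it contributes -[[y1, y3], y2]


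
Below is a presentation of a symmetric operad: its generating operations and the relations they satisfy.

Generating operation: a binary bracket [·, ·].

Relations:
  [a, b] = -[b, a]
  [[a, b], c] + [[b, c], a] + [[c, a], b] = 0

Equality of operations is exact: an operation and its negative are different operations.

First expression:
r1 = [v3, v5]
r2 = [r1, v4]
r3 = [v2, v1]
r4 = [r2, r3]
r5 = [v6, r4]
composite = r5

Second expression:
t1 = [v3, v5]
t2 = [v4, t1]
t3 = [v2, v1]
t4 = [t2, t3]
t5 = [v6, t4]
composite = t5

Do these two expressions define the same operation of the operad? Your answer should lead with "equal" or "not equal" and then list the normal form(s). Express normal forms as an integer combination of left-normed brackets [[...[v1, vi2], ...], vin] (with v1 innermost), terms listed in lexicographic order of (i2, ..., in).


not equal: they reduce to -[[[[[v1, v2], v3], v5], v4], v6] + [[[[[v1, v2], v4], v3], v5], v6] - [[[[[v1, v2], v4], v5], v3], v6] + [[[[[v1, v2], v5], v3], v4], v6] and [[[[[v1, v2], v3], v5], v4], v6] - [[[[[v1, v2], v4], v3], v5], v6] + [[[[[v1, v2], v4], v5], v3], v6] - [[[[[v1, v2], v5], v3], v4], v6]

Normal form of the first expression: -[[[[[v1, v2], v3], v5], v4], v6] + [[[[[v1, v2], v4], v3], v5], v6] - [[[[[v1, v2], v4], v5], v3], v6] + [[[[[v1, v2], v5], v3], v4], v6]
Normal form of the second expression: [[[[[v1, v2], v3], v5], v4], v6] - [[[[[v1, v2], v4], v3], v5], v6] + [[[[[v1, v2], v4], v5], v3], v6] - [[[[[v1, v2], v5], v3], v4], v6]
The forms do not match — not equal.


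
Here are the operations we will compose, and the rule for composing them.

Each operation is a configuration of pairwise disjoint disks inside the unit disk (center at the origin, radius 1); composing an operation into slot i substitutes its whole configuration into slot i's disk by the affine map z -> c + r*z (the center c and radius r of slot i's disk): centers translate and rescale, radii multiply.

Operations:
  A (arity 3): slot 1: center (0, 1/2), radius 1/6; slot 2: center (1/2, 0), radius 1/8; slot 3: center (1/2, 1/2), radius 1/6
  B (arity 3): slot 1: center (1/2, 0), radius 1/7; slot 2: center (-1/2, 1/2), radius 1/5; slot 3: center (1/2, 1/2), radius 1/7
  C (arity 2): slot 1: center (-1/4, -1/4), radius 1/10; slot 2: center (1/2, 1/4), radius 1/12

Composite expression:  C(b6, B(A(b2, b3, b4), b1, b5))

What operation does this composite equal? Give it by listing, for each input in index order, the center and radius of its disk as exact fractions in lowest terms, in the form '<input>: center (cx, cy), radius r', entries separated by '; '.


b1: center (11/24, 7/24), radius 1/60; b2: center (13/24, 43/168), radius 1/504; b3: center (23/42, 1/4), radius 1/672; b4: center (23/42, 43/168), radius 1/504; b5: center (13/24, 7/24), radius 1/84; b6: center (-1/4, -1/4), radius 1/10


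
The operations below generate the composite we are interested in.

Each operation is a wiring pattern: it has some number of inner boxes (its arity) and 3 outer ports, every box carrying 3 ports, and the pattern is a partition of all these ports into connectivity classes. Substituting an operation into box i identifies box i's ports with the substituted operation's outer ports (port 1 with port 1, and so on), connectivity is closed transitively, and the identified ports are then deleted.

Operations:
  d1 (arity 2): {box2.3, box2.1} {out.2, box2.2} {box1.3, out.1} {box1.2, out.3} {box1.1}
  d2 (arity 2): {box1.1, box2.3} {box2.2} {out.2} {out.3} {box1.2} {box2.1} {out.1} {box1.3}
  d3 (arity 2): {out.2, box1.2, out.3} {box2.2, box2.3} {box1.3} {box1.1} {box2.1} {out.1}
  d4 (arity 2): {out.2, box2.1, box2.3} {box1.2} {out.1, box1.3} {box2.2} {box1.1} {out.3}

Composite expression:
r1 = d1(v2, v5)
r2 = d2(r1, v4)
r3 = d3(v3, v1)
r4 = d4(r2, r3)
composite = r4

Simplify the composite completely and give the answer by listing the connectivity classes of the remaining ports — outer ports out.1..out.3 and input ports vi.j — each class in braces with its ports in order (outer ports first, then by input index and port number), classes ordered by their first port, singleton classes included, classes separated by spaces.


Connectivity passes through glued d4-boundaries; trace each wire chain.
after d1, the pattern on (v2, v5) reads {out.1, v2.3} {out.2, v5.2} {out.3, v2.2} {v2.1} {v5.1, v5.3} (out.j = its outer ports)
after d2, the pattern on (v2, v5, v4) reads {out.1} {out.2} {out.3} {v2.1} {v2.2} {v2.3, v4.3} {v4.1} {v4.2} {v5.1, v5.3} {v5.2} (out.j = its outer ports)
after d3, the pattern on (v3, v1) reads {out.1} {out.2, out.3, v3.2} {v1.1} {v1.2, v1.3} {v3.1} {v3.3} (out.j = its outer ports)
after d4, the pattern on (v2, v5, v4, v3, v1) reads {out.1} {out.2, v3.2} {out.3} {v1.1} {v1.2, v1.3} {v2.1} {v2.2} {v2.3, v4.3} {v3.1} {v3.3} {v4.1} {v4.2} {v5.1, v5.3} {v5.2} (out.j = its outer ports)

{out.1} {out.2, v3.2} {out.3} {v1.1} {v1.2, v1.3} {v2.1} {v2.2} {v2.3, v4.3} {v3.1} {v3.3} {v4.1} {v4.2} {v5.1, v5.3} {v5.2}


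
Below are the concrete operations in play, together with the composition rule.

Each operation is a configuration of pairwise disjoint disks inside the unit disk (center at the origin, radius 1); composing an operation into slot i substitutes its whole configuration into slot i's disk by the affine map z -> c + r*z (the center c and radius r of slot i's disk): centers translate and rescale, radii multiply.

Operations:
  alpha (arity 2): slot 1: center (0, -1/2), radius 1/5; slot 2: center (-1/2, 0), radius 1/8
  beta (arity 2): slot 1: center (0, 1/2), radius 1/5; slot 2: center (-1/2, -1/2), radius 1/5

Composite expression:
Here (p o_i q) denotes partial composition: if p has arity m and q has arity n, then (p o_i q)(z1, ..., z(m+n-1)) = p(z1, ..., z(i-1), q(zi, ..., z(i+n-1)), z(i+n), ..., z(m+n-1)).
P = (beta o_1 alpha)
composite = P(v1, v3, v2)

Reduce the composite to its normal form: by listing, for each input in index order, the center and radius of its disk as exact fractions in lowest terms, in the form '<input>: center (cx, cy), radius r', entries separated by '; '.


v1: center (0, 2/5), radius 1/25; v2: center (-1/2, -1/2), radius 1/5; v3: center (-1/10, 1/2), radius 1/40


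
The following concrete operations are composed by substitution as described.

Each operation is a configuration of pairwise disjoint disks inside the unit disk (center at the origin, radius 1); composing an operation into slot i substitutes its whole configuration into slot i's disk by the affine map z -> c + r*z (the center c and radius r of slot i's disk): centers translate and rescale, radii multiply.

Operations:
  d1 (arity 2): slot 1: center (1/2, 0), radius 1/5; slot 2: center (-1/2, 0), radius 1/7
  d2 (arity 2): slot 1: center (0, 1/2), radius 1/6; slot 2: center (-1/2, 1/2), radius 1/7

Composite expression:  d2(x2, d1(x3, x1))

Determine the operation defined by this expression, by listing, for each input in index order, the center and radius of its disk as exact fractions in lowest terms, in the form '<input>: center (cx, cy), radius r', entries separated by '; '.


x1: center (-4/7, 1/2), radius 1/49; x2: center (0, 1/2), radius 1/6; x3: center (-3/7, 1/2), radius 1/35

Affine substitution under d2: radii multiply and x-centers shift.
for x2, the 1-step affine chain lands on center (0, 1/2), radius 1/6
for x3, the 2-step affine chain lands on center (-3/7, 1/2), radius 1/35
for x1, the 2-step affine chain lands on center (-4/7, 1/2), radius 1/49


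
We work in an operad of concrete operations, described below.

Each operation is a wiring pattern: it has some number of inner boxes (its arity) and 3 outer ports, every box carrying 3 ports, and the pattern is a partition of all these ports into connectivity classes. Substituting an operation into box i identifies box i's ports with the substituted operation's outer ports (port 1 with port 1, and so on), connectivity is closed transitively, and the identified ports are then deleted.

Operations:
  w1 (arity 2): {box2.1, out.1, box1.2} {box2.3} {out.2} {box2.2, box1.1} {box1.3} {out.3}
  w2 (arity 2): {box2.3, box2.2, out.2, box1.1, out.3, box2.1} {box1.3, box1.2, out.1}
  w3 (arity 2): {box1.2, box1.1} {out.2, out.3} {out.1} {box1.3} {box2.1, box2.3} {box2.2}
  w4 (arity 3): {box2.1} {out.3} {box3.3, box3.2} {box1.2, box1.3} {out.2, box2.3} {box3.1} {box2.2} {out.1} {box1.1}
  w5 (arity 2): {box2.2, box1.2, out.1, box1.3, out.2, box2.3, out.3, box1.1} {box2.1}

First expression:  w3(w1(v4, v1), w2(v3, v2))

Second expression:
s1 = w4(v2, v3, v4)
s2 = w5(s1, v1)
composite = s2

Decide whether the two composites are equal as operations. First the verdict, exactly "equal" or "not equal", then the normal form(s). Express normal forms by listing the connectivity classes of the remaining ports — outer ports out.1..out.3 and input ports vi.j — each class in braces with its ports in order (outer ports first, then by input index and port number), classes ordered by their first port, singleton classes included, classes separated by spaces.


not equal; the first gives {out.1} {out.2, out.3} {v1.1, v4.2} {v1.2, v4.1} {v1.3} {v2.1, v2.2, v2.3, v3.1, v3.2, v3.3} {v4.3} and the second {out.1, out.2, out.3, v1.2, v1.3, v3.3} {v1.1} {v2.1} {v2.2, v2.3} {v3.1} {v3.2} {v4.1} {v4.2, v4.3}

In normal form, the first expression is {out.1} {out.2, out.3} {v1.1, v4.2} {v1.2, v4.1} {v1.3} {v2.1, v2.2, v2.3, v3.1, v3.2, v3.3} {v4.3}
In normal form, the second expression is {out.1, out.2, out.3, v1.2, v1.3, v3.3} {v1.1} {v2.1} {v2.2, v2.3} {v3.1} {v3.2} {v4.1} {v4.2, v4.3}
Different reductions; not equal.


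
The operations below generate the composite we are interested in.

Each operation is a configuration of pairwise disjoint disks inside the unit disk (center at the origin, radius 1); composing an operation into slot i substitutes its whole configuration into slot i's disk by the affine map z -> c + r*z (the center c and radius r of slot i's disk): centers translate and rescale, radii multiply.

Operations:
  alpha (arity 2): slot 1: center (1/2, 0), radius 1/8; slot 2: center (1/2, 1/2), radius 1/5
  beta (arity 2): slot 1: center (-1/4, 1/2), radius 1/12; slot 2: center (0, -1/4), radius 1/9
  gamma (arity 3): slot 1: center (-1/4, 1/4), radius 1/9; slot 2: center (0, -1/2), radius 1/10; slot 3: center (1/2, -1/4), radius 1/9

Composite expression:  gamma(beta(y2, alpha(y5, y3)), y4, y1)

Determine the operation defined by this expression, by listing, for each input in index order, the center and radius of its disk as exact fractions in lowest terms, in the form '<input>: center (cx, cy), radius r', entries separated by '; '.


Follow each y-input down from gamma: c' goes to c + r*c', radius to r*r'.
input y2: applying the 2 nested substitutions gives center (-5/18, 11/36), radius 1/108
input y5: applying the 3 nested substitutions gives center (-79/324, 2/9), radius 1/648
input y3: applying the 3 nested substitutions gives center (-79/324, 37/162), radius 1/405
input y4: applying the 1 nested substitution gives center (0, -1/2), radius 1/10
input y1: applying the 1 nested substitution gives center (1/2, -1/4), radius 1/9

y1: center (1/2, -1/4), radius 1/9; y2: center (-5/18, 11/36), radius 1/108; y3: center (-79/324, 37/162), radius 1/405; y4: center (0, -1/2), radius 1/10; y5: center (-79/324, 2/9), radius 1/648


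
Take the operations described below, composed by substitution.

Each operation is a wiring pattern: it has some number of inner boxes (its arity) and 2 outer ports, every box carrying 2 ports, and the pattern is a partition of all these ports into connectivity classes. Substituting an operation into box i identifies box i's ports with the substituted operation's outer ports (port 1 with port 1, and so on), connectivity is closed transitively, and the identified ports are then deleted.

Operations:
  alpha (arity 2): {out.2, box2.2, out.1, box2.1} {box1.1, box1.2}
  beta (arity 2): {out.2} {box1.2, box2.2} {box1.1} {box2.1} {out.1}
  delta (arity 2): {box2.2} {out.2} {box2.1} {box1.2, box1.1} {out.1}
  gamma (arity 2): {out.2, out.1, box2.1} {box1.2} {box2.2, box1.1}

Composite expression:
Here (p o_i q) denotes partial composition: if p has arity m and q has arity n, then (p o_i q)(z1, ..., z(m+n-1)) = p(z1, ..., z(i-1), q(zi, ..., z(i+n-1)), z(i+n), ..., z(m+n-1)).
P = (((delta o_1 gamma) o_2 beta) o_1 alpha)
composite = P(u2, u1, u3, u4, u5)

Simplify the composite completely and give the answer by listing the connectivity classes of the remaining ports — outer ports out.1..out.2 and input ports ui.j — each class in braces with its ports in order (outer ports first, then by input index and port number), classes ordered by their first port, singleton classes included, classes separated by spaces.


{out.1} {out.2} {u1.1, u1.2} {u2.1, u2.2} {u3.1} {u3.2, u4.2} {u4.1} {u5.1} {u5.2}

Substituting into delta glues patterns; closure does the rest.
stage alpha: inputs (u2, u1), connectivity {out.1, out.2, u1.1, u1.2} {u2.1, u2.2}, out.j its boundary
stage beta: inputs (u3, u4), connectivity {out.1} {out.2} {u3.1} {u3.2, u4.2} {u4.1}, out.j its boundary
stage gamma: inputs (u2, u1, u3, u4), connectivity {out.1, out.2} {u1.1, u1.2} {u2.1, u2.2} {u3.1} {u3.2, u4.2} {u4.1}, out.j its boundary
stage delta: inputs (u2, u1, u3, u4, u5), connectivity {out.1} {out.2} {u1.1, u1.2} {u2.1, u2.2} {u3.1} {u3.2, u4.2} {u4.1} {u5.1} {u5.2}, out.j its boundary


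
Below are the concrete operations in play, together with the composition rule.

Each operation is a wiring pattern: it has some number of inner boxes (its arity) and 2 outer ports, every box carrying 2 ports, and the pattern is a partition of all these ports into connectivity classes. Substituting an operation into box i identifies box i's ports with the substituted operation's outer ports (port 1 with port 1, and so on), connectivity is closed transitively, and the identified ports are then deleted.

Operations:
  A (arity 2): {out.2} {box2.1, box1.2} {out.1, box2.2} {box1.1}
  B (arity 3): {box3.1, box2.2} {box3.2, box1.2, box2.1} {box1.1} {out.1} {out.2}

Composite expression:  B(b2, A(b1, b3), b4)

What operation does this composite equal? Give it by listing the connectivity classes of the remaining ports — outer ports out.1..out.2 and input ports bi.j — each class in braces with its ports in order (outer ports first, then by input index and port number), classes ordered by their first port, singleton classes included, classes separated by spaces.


{out.1} {out.2} {b1.1} {b1.2, b3.1} {b2.1} {b2.2, b3.2, b4.2} {b4.1}

Treat the ports identified at B as solder joints: merge, then drop.
after A, the pattern on (b1, b3) reads {out.1, b3.2} {out.2} {b1.1} {b1.2, b3.1} (out.j = its outer ports)
after B, the pattern on (b2, b1, b3, b4) reads {out.1} {out.2} {b1.1} {b1.2, b3.1} {b2.1} {b2.2, b3.2, b4.2} {b4.1} (out.j = its outer ports)


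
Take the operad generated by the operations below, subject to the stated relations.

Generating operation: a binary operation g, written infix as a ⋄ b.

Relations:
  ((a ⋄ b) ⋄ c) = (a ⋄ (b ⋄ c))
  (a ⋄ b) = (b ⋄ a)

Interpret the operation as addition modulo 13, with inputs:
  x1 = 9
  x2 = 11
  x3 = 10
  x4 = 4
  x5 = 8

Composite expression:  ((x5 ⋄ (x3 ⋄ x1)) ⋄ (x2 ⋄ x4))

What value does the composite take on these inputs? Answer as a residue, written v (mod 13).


3 (mod 13)

(x3 ⋄ x1) = 6
(x5 ⋄ (x3 ⋄ x1)) = 1
(x2 ⋄ x4) = 2
((x5 ⋄ (x3 ⋄ x1)) ⋄ (x2 ⋄ x4)) = 3


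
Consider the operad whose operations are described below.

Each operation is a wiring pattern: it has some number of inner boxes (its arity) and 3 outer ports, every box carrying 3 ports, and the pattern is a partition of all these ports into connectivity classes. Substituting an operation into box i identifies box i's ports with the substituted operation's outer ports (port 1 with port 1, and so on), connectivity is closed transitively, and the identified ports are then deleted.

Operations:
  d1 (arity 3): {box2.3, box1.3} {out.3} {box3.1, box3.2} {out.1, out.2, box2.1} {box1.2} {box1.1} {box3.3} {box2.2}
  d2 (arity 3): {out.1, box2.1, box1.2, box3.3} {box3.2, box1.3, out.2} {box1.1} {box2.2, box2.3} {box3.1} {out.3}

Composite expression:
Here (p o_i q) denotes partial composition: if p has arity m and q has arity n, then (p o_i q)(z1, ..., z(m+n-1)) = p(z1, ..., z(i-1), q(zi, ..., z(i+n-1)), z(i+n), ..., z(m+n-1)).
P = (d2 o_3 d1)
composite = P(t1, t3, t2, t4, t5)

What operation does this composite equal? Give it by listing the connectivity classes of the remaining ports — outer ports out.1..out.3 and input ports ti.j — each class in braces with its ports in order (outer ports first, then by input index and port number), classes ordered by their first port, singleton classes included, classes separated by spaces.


{out.1, t1.2, t3.1} {out.2, t1.3, t4.1} {out.3} {t1.1} {t2.1} {t2.2} {t2.3, t4.3} {t3.2, t3.3} {t4.2} {t5.1, t5.2} {t5.3}

Substituting into d2 glues patterns; closure does the rest.
the subtree at d1 composes to {out.1, out.2, t4.1} {out.3} {t2.1} {t2.2} {t2.3, t4.3} {t4.2} {t5.1, t5.2} {t5.3} on (t2, t4, t5); out.j = own outer ports
the subtree at d2 composes to {out.1, t1.2, t3.1} {out.2, t1.3, t4.1} {out.3} {t1.1} {t2.1} {t2.2} {t2.3, t4.3} {t3.2, t3.3} {t4.2} {t5.1, t5.2} {t5.3} on (t1, t3, t2, t4, t5); out.j = own outer ports


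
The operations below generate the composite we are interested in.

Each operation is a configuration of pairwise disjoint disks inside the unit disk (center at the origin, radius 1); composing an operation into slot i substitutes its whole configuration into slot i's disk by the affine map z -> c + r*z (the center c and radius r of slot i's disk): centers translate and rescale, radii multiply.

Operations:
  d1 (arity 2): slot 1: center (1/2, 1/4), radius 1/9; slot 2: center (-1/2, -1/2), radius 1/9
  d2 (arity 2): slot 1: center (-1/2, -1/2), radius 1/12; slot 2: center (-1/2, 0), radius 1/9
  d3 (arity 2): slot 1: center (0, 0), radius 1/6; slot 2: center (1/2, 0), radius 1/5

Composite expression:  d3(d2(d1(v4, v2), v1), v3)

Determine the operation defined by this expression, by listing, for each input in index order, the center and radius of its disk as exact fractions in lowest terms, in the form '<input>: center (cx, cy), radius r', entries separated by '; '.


Nesting under d3 composes maps z -> c + r*z down each v-path.
input v4: applying the 3 nested substitutions gives center (-11/144, -23/288), radius 1/648
input v2: applying the 3 nested substitutions gives center (-13/144, -13/144), radius 1/648
input v1: applying the 2 nested substitutions gives center (-1/12, 0), radius 1/54
input v3: applying the 1 nested substitution gives center (1/2, 0), radius 1/5

v1: center (-1/12, 0), radius 1/54; v2: center (-13/144, -13/144), radius 1/648; v3: center (1/2, 0), radius 1/5; v4: center (-11/144, -23/288), radius 1/648


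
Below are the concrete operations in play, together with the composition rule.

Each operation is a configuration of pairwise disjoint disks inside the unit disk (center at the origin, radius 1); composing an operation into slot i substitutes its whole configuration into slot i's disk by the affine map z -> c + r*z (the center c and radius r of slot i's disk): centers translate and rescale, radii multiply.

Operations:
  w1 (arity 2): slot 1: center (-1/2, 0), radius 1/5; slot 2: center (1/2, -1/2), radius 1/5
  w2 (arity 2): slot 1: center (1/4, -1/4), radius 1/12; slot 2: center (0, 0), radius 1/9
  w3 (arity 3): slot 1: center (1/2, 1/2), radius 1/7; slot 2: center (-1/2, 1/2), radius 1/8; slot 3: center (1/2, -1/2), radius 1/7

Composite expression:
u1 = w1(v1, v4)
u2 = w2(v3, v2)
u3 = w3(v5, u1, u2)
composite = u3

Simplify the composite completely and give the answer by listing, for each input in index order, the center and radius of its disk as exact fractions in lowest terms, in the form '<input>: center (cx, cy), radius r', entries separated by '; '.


v1: center (-9/16, 1/2), radius 1/40; v2: center (1/2, -1/2), radius 1/63; v3: center (15/28, -15/28), radius 1/84; v4: center (-7/16, 7/16), radius 1/40; v5: center (1/2, 1/2), radius 1/7

Nesting under w3 composes maps z -> c + r*z down each v-path.
input v5: composing its 1 substitution step yields center (1/2, 1/2), radius 1/7
input v1: composing its 2 substitution steps yields center (-9/16, 1/2), radius 1/40
input v4: composing its 2 substitution steps yields center (-7/16, 7/16), radius 1/40
input v3: composing its 2 substitution steps yields center (15/28, -15/28), radius 1/84
input v2: composing its 2 substitution steps yields center (1/2, -1/2), radius 1/63


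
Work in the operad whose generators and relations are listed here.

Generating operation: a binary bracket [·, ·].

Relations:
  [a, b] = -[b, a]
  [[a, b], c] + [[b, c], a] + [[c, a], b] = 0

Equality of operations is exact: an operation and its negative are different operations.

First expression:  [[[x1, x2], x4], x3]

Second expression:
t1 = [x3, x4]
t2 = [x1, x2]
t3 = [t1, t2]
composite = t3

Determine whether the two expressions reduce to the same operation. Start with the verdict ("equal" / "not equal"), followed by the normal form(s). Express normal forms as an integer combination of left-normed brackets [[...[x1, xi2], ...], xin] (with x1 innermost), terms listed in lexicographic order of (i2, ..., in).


not equal; the first gives [[[x1, x2], x4], x3] and the second -[[[x1, x2], x3], x4] + [[[x1, x2], x4], x3]

In normal form, the first expression is [[[x1, x2], x4], x3]
In normal form, the second expression is -[[[x1, x2], x3], x4] + [[[x1, x2], x4], x3]
The forms do not match — not equal.


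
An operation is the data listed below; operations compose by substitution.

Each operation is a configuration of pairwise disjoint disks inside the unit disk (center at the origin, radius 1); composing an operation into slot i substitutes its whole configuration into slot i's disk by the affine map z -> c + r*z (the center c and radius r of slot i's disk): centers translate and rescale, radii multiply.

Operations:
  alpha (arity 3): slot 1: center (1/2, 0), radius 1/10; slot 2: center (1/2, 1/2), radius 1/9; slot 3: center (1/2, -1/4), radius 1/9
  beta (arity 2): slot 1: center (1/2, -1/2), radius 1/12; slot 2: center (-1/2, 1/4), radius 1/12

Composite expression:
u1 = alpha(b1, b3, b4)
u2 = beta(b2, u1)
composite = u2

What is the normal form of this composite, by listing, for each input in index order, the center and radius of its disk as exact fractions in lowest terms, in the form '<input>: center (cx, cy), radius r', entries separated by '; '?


Below beta, radii multiply path by path; the b-disk centers shift.
input b2: composing its 1 substitution step yields center (1/2, -1/2), radius 1/12
input b1: composing its 2 substitution steps yields center (-11/24, 1/4), radius 1/120
input b3: composing its 2 substitution steps yields center (-11/24, 7/24), radius 1/108
input b4: composing its 2 substitution steps yields center (-11/24, 11/48), radius 1/108

b1: center (-11/24, 1/4), radius 1/120; b2: center (1/2, -1/2), radius 1/12; b3: center (-11/24, 7/24), radius 1/108; b4: center (-11/24, 11/48), radius 1/108
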